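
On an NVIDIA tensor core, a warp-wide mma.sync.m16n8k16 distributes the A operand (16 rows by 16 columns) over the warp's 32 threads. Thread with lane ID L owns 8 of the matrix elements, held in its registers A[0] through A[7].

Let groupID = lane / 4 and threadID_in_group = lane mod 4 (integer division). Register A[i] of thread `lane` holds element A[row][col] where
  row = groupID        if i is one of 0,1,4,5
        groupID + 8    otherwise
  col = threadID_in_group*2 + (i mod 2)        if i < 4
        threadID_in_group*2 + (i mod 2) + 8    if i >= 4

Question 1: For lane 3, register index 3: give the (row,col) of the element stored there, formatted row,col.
lane 3=>3/4=0, 3 mod 4=3
i=3  r:0+8=>8  c:2·3+1+0=>7

8,7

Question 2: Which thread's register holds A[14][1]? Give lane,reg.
24,3

r: 14->gid=6,r8=1  c: 1->c8=0,tid=0,i&1=1
L=6*4+0=24  i=0*4+1*2+1=3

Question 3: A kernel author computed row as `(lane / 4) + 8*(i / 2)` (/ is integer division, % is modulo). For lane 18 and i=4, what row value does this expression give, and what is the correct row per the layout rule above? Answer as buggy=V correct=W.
`(lane / 4) + 8*(i / 2)`[18,4]->20
L=18->gid=18>>2=4, tid=18&3=2
[4]->row 4+0=4  col 2·2+0+8=12
row: 20 vs 4

buggy=20 correct=4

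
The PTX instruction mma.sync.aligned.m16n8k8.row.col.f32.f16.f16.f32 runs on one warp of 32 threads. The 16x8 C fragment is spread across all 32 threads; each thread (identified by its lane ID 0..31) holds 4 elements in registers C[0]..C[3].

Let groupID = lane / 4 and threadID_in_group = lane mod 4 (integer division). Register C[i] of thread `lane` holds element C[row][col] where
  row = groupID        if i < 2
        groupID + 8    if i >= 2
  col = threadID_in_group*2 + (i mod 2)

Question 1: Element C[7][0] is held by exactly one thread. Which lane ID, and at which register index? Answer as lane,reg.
r=7⇒gr=7,Rb=0  c=0⇒th=0,odd=0
L=7*4+0=28  i=0*2+0=0

28,0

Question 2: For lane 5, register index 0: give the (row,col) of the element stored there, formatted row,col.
1,2

L=5->g=5>>2=1, t=5&3=1
[0]->row 1+0=1  col 1·2+0=2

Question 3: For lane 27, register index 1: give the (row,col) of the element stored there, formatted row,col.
27: g=6,t=3
[1] (6+0,3*2+1) = (6,7)

6,7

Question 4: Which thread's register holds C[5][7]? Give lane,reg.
r:5=>grp=5,rB=0  c:7=>tig=3,lo=1
L=5*4+3=23  i=0*2+1=1

23,1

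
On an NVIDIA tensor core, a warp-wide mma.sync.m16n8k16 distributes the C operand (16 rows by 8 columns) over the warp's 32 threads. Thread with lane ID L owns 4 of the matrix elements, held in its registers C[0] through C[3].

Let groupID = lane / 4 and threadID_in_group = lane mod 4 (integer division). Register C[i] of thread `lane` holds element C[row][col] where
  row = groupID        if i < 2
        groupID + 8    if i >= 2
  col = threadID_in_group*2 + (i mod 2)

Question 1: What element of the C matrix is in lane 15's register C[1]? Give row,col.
L=15⇒gr=15>>2=3, th=15&3=3
[1]⇒row 3+0=3  col 3·2+1=7

3,7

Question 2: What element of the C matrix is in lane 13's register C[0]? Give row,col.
3,2

L=13=>grp=13>>2=3, tig=13&3=1
[0]=>row 3+0=3  col 1·2+0=2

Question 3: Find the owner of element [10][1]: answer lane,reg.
r=10→G=2,rhi=1  c=1→T=0,p=1
L=2*4+0=8  i=1*2+1=3

8,3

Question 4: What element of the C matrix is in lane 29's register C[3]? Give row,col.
15,3

lane 29=>29/4=7, 29 mod 4=1
i=3  r:7+8=>15  c:2·1+1=>3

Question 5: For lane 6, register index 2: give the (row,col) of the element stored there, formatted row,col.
9,4

6: g=1,t=2
[2] (1+8,2*2+0) = (9,4)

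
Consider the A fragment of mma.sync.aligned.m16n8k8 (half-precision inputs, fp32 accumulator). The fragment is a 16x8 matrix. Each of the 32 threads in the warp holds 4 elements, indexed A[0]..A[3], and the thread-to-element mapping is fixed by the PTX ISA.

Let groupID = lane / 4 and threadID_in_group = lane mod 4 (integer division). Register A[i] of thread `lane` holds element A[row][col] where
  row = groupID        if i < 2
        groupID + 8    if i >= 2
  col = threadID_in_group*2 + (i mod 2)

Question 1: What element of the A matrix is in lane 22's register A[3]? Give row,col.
13,5

22: gr=5,th=2
[3] (5+8,2*2+1) = (13,5)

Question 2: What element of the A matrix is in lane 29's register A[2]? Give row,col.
15,2

L=29=>grp=29>>2=7, tig=29&3=1
[2]=>row 7+8=15  col 1·2+0=2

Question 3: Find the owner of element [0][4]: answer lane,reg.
2,0

r: 0->gid=0,r8=0  c: 4->tid=2,i&1=0
L=0*4+2=2  i=0*2+0=0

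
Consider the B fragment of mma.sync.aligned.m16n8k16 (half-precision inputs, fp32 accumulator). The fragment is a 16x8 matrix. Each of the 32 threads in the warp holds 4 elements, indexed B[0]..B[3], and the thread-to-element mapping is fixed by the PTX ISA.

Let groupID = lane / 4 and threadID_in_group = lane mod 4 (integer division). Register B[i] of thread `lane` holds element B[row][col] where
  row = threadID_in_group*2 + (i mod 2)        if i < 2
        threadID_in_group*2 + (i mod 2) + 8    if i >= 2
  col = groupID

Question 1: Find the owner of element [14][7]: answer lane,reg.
c: 7->gid=7  r: 14->r8=1,tid=3,i&1=0
L=7*4+3=31  i=1*2+0=2

31,2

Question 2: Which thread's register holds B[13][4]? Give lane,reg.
18,3

c=4->g=4  r=13->rb=1,t=2,b0=1
L=4*4+2=18  i=1*2+1=3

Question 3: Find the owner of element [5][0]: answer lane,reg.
c=0⇒gr=0  r=5⇒Rb=0,th=2,odd=1
L=0*4+2=2  i=0*2+1=1

2,1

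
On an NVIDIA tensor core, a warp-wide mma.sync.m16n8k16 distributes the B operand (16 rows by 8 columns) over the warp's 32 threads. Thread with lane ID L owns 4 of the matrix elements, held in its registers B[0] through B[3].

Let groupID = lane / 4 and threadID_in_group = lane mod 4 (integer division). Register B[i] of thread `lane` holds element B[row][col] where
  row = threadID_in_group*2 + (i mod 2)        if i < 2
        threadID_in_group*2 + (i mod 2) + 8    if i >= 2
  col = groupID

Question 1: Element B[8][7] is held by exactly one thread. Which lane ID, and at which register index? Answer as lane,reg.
c: 7->gid=7  r: 8->r8=1,tid=0,i&1=0
L=7*4+0=28  i=1*2+0=2

28,2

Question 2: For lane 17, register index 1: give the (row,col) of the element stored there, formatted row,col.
3,4

lane 17->17/4=4, 17 mod 4=1
i=1  r:2·1+1+0->3  c:4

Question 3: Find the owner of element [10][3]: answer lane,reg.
c:3=>grp=3  r:10=>rB=1,tig=1,lo=0
L=3*4+1=13  i=1*2+0=2

13,2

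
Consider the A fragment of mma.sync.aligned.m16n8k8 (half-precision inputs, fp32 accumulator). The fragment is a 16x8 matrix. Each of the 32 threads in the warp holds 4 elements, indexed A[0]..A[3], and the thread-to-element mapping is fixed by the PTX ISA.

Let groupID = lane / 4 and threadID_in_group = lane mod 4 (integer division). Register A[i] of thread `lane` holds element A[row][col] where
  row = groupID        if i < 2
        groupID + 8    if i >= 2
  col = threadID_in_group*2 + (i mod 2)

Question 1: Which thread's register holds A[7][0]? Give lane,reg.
28,0

r=7->g=7,rb=0  c=0->t=0,b0=0
L=7*4+0=28  i=0*2+0=0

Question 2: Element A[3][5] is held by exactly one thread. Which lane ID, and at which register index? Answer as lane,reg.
14,1

r=3->g=3,rb=0  c=5->t=2,b0=1
L=3*4+2=14  i=0*2+1=1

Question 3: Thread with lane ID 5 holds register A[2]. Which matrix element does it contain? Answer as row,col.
9,2

lane 5: grp=1 (5/4), tig=1 (5%4)
i=2: r=1+8=9, c=1*2+0=2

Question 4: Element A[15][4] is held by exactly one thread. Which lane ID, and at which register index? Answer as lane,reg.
r=15⇒gr=7,Rb=1  c=4⇒th=2,odd=0
L=7*4+2=30  i=1*2+0=2

30,2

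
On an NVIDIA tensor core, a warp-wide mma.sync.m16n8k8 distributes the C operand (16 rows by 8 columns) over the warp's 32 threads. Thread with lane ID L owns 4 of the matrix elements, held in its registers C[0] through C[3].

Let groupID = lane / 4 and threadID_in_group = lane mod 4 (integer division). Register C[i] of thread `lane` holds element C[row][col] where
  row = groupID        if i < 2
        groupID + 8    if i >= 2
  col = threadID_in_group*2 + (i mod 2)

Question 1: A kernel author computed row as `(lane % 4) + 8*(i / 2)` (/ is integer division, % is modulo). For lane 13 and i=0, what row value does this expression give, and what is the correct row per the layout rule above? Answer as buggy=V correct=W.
`(lane % 4) + 8*(i / 2)`[13,0]→1
L=13→G=13>>2=3, T=13&3=1
[0]→row 3+0=3  col 1·2+0=2
row: 1 vs 3

buggy=1 correct=3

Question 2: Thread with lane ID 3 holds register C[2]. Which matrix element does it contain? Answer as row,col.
8,6

lane 3: grp=0 (3/4), tig=3 (3%4)
i=2: r=0+8=8, c=3*2+0=6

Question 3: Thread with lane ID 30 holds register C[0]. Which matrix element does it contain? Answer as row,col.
lane 30->30/4=7, 30 mod 4=2
i=0  r:7+0->7  c:2·2+0->4

7,4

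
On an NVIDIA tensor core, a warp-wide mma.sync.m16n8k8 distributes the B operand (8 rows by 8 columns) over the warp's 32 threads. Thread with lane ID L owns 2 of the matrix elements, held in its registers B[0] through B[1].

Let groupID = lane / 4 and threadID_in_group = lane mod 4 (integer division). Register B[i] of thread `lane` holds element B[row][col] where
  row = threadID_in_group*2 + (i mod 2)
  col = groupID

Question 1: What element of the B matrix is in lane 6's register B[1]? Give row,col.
L=6=>grp=6>>2=1, tig=6&3=2
[1]=>row 2·2+1=5  col grp=1

5,1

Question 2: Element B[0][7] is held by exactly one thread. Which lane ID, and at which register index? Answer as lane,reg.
28,0

c=7→G=7  r=0→T=0,p=0
L=7*4+0=28  i=0=0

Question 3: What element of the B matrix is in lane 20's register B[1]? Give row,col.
lane 20->20/4=5, 20 mod 4=0
i=1  r:2·0+1->1  c:5

1,5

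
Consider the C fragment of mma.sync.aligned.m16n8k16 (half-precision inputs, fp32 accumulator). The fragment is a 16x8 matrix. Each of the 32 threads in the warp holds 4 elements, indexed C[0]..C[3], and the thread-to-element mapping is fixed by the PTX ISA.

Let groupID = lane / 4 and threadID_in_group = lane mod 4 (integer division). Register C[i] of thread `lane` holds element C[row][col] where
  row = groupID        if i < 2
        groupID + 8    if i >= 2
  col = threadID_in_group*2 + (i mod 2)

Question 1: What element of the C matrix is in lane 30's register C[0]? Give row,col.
L=30=>grp=30>>2=7, tig=30&3=2
[0]=>row 7+0=7  col 2·2+0=4

7,4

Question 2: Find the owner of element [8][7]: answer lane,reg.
r:8=>grp=0,rB=1  c:7=>tig=3,lo=1
L=0*4+3=3  i=1*2+1=3

3,3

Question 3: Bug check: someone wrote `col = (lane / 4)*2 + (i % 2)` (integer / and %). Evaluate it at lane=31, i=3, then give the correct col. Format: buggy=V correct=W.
buggy=15 correct=7

`(lane / 4)*2 + (i % 2)`[31,3]→15
lane 31→31/4=7, 31 mod 4=3
i=3  r:7+8→15  c:2·3+1→7
col: 15 vs 7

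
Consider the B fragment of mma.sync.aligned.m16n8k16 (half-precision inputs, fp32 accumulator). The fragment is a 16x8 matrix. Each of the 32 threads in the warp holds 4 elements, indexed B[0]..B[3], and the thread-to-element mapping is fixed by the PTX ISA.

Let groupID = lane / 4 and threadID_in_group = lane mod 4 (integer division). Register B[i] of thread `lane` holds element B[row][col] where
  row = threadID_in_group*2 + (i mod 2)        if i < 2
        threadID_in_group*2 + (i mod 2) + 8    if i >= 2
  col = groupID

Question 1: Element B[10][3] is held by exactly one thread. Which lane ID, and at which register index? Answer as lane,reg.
c:3=>grp=3  r:10=>rB=1,tig=1,lo=0
L=3*4+1=13  i=1*2+0=2

13,2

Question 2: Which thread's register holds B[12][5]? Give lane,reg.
22,2

c: 5->gid=5  r: 12->r8=1,tid=2,i&1=0
L=5*4+2=22  i=1*2+0=2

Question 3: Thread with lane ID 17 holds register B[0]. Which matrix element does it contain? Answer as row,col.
2,4

lane 17: g=4 (17/4), t=1 (17%4)
i=0: r=1*2+0+0=2, c=g=4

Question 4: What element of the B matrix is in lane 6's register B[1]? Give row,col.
5,1

L=6->gid=6>>2=1, tid=6&3=2
[1]->row 2·2+1+0=5  col gid=1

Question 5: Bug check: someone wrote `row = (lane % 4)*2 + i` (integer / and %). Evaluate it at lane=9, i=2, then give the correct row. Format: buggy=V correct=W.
buggy=4 correct=10

`(lane % 4)*2 + i`[9,2]->4
9: gid=2,tid=1
[2] (1*2+0+8,2) = (10,2)
row: 4 vs 10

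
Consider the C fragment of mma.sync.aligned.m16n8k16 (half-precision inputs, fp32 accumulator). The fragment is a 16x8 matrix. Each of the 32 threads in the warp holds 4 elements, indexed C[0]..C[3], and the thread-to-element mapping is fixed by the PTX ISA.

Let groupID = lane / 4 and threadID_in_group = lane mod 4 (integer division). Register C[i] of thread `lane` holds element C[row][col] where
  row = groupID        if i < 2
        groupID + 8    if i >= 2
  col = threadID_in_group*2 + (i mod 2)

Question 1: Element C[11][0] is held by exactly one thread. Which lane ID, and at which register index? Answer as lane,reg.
r=11->g=3,rb=1  c=0->t=0,b0=0
L=3*4+0=12  i=1*2+0=2

12,2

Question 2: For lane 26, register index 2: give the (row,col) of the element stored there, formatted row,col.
14,4

lane 26⇒26/4=6, 26 mod 4=2
i=2  r:6+8⇒14  c:2·2+0⇒4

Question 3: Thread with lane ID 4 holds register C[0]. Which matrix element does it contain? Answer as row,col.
1,0

4: gr=1,th=0
[0] (1+0,0*2+0) = (1,0)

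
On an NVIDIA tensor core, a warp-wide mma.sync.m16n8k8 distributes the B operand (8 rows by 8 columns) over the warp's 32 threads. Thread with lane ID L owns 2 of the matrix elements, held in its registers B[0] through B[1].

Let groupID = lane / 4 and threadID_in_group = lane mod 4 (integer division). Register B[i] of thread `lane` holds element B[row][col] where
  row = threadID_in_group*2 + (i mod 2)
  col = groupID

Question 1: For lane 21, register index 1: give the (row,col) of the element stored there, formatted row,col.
L=21=>grp=21>>2=5, tig=21&3=1
[1]=>row 1·2+1=3  col grp=5

3,5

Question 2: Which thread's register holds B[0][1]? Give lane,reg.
4,0

c:1=>grp=1  r:0=>tig=0,lo=0
L=1*4+0=4  i=0=0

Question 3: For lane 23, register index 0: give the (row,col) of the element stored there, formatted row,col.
23: grp=5,tig=3
[0] (3*2+0,5) = (6,5)

6,5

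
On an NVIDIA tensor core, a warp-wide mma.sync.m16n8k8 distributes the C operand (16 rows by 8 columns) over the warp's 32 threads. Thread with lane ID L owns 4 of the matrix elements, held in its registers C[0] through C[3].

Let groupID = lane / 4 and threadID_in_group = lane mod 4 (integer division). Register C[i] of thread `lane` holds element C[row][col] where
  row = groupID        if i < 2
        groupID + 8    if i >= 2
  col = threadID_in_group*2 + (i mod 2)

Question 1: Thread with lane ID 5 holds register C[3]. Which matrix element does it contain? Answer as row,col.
9,3

L=5=>grp=5>>2=1, tig=5&3=1
[3]=>row 1+8=9  col 1·2+1=3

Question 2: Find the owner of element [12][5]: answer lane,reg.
18,3

r:12=>grp=4,rB=1  c:5=>tig=2,lo=1
L=4*4+2=18  i=1*2+1=3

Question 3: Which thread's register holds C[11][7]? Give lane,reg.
15,3

r:11=>grp=3,rB=1  c:7=>tig=3,lo=1
L=3*4+3=15  i=1*2+1=3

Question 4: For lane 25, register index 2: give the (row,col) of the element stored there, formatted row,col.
lane 25: gr=6 (25/4), th=1 (25%4)
i=2: r=6+8=14, c=1*2+0=2

14,2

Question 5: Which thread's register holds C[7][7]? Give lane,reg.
r:7=>grp=7,rB=0  c:7=>tig=3,lo=1
L=7*4+3=31  i=0*2+1=1

31,1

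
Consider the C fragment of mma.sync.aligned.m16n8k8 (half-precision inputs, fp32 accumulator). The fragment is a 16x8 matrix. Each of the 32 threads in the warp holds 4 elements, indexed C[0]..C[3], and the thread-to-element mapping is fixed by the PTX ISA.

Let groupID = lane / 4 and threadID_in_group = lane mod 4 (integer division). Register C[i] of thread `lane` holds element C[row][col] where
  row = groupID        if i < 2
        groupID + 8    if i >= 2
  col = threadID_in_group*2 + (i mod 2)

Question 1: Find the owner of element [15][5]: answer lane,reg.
r=15⇒gr=7,Rb=1  c=5⇒th=2,odd=1
L=7*4+2=30  i=1*2+1=3

30,3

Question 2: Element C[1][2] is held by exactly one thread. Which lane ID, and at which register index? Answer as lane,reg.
5,0

r=1⇒gr=1,Rb=0  c=2⇒th=1,odd=0
L=1*4+1=5  i=0*2+0=0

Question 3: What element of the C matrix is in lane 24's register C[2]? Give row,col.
L=24->gid=24>>2=6, tid=24&3=0
[2]->row 6+8=14  col 0·2+0=0

14,0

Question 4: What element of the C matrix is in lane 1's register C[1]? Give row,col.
L=1⇒gr=1>>2=0, th=1&3=1
[1]⇒row 0+0=0  col 1·2+1=3

0,3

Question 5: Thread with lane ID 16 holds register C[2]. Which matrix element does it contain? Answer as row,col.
12,0

lane 16: G=4 (16/4), T=0 (16%4)
i=2: r=4+8=12, c=0*2+0=0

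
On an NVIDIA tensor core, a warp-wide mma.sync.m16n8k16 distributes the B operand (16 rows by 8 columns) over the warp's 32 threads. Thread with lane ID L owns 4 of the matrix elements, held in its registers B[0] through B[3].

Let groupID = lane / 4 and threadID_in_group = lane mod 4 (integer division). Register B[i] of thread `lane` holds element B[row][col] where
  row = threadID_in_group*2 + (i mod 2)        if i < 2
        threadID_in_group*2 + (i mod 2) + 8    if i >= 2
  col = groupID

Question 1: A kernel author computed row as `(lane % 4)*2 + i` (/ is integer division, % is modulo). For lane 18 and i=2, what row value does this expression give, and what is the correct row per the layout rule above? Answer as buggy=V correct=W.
`(lane % 4)*2 + i`[18,2]->6
lane 18: gid=4 (18/4), tid=2 (18%4)
i=2: r=2*2+0+8=12, c=gid=4
row: 6 vs 12

buggy=6 correct=12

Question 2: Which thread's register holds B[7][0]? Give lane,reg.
3,1

c: 0->gid=0  r: 7->r8=0,tid=3,i&1=1
L=0*4+3=3  i=0*2+1=1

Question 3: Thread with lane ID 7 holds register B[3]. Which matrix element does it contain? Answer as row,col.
lane 7: gid=1 (7/4), tid=3 (7%4)
i=3: r=3*2+1+8=15, c=gid=1

15,1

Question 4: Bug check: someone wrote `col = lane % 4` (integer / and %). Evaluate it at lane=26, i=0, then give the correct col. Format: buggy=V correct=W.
buggy=2 correct=6

`lane % 4`[26,0]->2
26: g=6,t=2
[0] (2*2+0+0,6) = (4,6)
col: 2 vs 6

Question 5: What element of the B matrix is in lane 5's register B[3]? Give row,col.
11,1

5: gid=1,tid=1
[3] (1*2+1+8,1) = (11,1)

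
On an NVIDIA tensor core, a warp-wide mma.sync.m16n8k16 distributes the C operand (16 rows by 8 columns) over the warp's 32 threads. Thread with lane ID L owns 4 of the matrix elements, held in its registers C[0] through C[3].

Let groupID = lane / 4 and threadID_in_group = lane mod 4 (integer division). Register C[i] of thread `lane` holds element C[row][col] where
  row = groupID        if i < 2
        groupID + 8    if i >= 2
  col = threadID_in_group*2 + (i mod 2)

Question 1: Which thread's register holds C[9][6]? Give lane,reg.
r=9->g=1,rb=1  c=6->t=3,b0=0
L=1*4+3=7  i=1*2+0=2

7,2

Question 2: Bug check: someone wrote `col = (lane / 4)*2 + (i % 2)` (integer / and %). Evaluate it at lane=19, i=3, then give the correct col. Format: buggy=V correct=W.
`(lane / 4)*2 + (i % 2)`[19,3]=>9
L=19=>grp=19>>2=4, tig=19&3=3
[3]=>row 4+8=12  col 3·2+1=7
col: 9 vs 7

buggy=9 correct=7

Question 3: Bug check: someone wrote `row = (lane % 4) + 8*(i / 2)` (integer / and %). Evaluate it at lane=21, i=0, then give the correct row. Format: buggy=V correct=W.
buggy=1 correct=5

`(lane % 4) + 8*(i / 2)`[21,0]=>1
L=21=>grp=21>>2=5, tig=21&3=1
[0]=>row 5+0=5  col 1·2+0=2
row: 1 vs 5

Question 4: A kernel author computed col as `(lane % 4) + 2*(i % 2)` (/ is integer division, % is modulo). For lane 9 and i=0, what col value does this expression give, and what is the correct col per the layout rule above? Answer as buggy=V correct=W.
buggy=1 correct=2

`(lane % 4) + 2*(i % 2)`[9,0]->1
lane 9->9/4=2, 9 mod 4=1
i=0  r:2+0->2  c:2·1+0->2
col: 1 vs 2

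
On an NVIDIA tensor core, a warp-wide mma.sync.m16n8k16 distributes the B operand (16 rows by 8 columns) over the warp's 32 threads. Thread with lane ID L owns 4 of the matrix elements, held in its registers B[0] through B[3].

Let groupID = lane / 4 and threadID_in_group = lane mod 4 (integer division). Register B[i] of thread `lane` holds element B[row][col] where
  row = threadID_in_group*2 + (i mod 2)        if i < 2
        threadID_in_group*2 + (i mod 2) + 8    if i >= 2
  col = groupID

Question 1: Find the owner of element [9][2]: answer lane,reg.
8,3

c:2=>grp=2  r:9=>rB=1,tig=0,lo=1
L=2*4+0=8  i=1*2+1=3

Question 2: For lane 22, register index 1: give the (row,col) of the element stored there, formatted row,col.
5,5

lane 22: gr=5 (22/4), th=2 (22%4)
i=1: r=2*2+1+0=5, c=gr=5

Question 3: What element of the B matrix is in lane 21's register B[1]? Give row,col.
21: gr=5,th=1
[1] (1*2+1+0,5) = (3,5)

3,5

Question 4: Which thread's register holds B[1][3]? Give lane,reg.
c:3=>grp=3  r:1=>rB=0,tig=0,lo=1
L=3*4+0=12  i=0*2+1=1

12,1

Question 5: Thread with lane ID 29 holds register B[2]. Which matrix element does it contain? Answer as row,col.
29: gr=7,th=1
[2] (1*2+0+8,7) = (10,7)

10,7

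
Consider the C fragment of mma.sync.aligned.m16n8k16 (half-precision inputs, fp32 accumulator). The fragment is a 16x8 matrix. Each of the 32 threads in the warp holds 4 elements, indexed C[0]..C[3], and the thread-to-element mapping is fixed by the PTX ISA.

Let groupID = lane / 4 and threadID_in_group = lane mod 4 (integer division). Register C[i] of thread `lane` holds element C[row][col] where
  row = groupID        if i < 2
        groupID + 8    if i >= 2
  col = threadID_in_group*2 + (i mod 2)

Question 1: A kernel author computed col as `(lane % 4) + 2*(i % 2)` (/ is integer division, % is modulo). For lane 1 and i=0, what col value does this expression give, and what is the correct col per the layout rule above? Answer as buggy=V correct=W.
buggy=1 correct=2

`(lane % 4) + 2*(i % 2)`[1,0]=>1
1: grp=0,tig=1
[0] (0+0,1*2+0) = (0,2)
col: 1 vs 2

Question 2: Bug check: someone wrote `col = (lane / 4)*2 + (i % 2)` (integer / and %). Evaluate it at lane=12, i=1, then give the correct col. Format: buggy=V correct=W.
buggy=7 correct=1

`(lane / 4)*2 + (i % 2)`[12,1]->7
12: gid=3,tid=0
[1] (3+0,0*2+1) = (3,1)
col: 7 vs 1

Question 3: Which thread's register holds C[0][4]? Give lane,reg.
2,0

r:0=>grp=0,rB=0  c:4=>tig=2,lo=0
L=0*4+2=2  i=0*2+0=0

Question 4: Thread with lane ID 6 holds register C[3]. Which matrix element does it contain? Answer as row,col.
9,5

lane 6->6/4=1, 6 mod 4=2
i=3  r:1+8->9  c:2·2+1->5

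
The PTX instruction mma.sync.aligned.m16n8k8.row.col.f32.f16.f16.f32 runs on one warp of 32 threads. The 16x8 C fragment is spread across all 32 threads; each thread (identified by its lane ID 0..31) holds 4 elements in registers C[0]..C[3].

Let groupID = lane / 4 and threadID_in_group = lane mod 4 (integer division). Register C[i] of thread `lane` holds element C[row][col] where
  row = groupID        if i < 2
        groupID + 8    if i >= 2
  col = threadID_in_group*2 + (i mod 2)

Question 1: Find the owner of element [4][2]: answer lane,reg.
r=4→G=4,rhi=0  c=2→T=1,p=0
L=4*4+1=17  i=0*2+0=0

17,0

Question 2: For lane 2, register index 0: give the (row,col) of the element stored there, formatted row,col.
L=2=>grp=2>>2=0, tig=2&3=2
[0]=>row 0+0=0  col 2·2+0=4

0,4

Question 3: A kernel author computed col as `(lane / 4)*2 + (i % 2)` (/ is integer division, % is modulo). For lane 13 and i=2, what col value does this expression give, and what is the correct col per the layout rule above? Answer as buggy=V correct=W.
`(lane / 4)*2 + (i % 2)`[13,2]→6
lane 13→13/4=3, 13 mod 4=1
i=2  r:3+8→11  c:2·1+0→2
col: 6 vs 2

buggy=6 correct=2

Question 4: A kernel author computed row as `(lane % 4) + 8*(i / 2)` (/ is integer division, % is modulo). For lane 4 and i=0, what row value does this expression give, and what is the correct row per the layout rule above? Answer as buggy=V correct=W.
buggy=0 correct=1

`(lane % 4) + 8*(i / 2)`[4,0]→0
lane 4→4/4=1, 4 mod 4=0
i=0  r:1+0→1  c:2·0+0→0
row: 0 vs 1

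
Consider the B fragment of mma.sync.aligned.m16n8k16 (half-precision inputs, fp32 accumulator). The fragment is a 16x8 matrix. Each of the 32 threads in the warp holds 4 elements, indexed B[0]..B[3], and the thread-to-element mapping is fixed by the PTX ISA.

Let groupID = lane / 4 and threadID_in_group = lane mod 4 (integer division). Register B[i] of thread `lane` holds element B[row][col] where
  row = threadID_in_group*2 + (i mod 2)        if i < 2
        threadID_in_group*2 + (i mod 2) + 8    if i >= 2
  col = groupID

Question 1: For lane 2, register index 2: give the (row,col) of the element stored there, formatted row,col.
12,0

lane 2->2/4=0, 2 mod 4=2
i=2  r:2·2+0+8->12  c:0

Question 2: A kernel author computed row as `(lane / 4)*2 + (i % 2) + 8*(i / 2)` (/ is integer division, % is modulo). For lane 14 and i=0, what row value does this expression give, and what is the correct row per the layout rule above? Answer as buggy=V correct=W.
buggy=6 correct=4

`(lane / 4)*2 + (i % 2) + 8*(i / 2)`[14,0]→6
L=14→G=14>>2=3, T=14&3=2
[0]→row 2·2+0+0=4  col G=3
row: 6 vs 4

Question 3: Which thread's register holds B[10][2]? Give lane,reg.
c=2->g=2  r=10->rb=1,t=1,b0=0
L=2*4+1=9  i=1*2+0=2

9,2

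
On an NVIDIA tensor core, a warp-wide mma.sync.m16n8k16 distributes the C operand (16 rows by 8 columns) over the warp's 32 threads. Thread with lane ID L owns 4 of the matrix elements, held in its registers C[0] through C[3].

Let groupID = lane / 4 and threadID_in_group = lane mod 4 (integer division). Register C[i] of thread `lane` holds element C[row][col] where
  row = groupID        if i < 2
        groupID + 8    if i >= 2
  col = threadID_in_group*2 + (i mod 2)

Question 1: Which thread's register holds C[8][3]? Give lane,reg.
r=8⇒gr=0,Rb=1  c=3⇒th=1,odd=1
L=0*4+1=1  i=1*2+1=3

1,3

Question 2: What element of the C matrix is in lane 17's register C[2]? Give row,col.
12,2

lane 17: gr=4 (17/4), th=1 (17%4)
i=2: r=4+8=12, c=1*2+0=2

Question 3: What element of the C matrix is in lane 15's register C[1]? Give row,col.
3,7

lane 15→15/4=3, 15 mod 4=3
i=1  r:3+0→3  c:2·3+1→7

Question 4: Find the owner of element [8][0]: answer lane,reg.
r: 8->gid=0,r8=1  c: 0->tid=0,i&1=0
L=0*4+0=0  i=1*2+0=2

0,2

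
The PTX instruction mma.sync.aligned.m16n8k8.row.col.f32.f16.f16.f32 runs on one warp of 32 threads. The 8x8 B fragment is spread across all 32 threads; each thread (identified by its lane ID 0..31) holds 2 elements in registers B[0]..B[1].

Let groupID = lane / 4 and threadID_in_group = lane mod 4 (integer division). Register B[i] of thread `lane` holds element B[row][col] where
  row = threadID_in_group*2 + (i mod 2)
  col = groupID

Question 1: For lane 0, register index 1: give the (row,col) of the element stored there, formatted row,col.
1,0

lane 0⇒0/4=0, 0 mod 4=0
i=1  r:2·0+1⇒1  c:0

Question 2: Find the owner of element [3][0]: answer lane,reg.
c=0⇒gr=0  r=3⇒th=1,odd=1
L=0*4+1=1  i=1=1

1,1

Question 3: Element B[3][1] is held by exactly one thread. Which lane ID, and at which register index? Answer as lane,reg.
5,1

c=1⇒gr=1  r=3⇒th=1,odd=1
L=1*4+1=5  i=1=1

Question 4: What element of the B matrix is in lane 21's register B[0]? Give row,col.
2,5

21: G=5,T=1
[0] (1*2+0,5) = (2,5)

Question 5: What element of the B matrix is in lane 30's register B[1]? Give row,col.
5,7

lane 30: grp=7 (30/4), tig=2 (30%4)
i=1: r=2*2+1=5, c=grp=7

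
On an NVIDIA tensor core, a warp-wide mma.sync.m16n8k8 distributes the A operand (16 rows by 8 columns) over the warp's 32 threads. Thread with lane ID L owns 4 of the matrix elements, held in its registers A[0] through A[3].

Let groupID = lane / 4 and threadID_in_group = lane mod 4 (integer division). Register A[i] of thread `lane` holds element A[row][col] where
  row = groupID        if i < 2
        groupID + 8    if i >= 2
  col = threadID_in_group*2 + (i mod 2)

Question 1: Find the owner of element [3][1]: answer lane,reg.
r:3=>grp=3,rB=0  c:1=>tig=0,lo=1
L=3*4+0=12  i=0*2+1=1

12,1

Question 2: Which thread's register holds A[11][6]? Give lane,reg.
r=11⇒gr=3,Rb=1  c=6⇒th=3,odd=0
L=3*4+3=15  i=1*2+0=2

15,2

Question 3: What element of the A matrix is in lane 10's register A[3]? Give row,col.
lane 10: g=2 (10/4), t=2 (10%4)
i=3: r=2+8=10, c=2*2+1=5

10,5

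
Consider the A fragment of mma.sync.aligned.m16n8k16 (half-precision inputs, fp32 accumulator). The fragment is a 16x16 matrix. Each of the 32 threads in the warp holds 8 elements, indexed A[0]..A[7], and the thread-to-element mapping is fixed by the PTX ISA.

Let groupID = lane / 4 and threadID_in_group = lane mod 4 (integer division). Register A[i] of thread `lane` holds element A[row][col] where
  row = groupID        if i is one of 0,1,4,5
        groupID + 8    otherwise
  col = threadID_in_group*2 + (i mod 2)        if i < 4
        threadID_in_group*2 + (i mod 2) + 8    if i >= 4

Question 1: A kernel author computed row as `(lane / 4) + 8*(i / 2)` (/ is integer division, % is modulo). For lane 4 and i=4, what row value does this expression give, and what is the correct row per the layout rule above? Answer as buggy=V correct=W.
buggy=17 correct=1

`(lane / 4) + 8*(i / 2)`[4,4]⇒17
L=4⇒gr=4>>2=1, th=4&3=0
[4]⇒row 1+0=1  col 0·2+0+8=8
row: 17 vs 1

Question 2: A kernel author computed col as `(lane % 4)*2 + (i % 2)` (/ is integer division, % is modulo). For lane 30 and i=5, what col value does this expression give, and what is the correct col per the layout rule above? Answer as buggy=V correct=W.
`(lane % 4)*2 + (i % 2)`[30,5]->5
30: gid=7,tid=2
[5] (7+0,2*2+1+8) = (7,13)
col: 5 vs 13

buggy=5 correct=13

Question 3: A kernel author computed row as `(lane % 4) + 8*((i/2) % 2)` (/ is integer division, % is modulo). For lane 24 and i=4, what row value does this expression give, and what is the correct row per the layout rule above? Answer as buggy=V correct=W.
`(lane % 4) + 8*((i/2) % 2)`[24,4]->0
24: gid=6,tid=0
[4] (6+0,0*2+0+8) = (6,8)
row: 0 vs 6

buggy=0 correct=6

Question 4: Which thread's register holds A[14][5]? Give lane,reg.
r:14=>grp=6,rB=1  c:5=>cB=0,tig=2,lo=1
L=6*4+2=26  i=0*4+1*2+1=3

26,3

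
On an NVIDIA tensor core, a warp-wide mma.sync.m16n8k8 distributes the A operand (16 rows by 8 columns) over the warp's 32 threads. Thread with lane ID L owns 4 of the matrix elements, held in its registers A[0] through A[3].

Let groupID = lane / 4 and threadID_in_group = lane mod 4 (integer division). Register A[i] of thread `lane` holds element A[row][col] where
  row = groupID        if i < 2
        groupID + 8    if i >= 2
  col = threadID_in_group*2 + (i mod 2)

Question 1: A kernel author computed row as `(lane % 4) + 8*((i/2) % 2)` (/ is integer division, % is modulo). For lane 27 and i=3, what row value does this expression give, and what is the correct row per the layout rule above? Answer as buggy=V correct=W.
buggy=11 correct=14

`(lane % 4) + 8*((i/2) % 2)`[27,3]->11
lane 27: g=6 (27/4), t=3 (27%4)
i=3: r=6+8=14, c=3*2+1=7
row: 11 vs 14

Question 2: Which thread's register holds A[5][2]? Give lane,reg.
21,0

r=5⇒gr=5,Rb=0  c=2⇒th=1,odd=0
L=5*4+1=21  i=0*2+0=0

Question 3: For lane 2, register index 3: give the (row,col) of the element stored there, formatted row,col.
lane 2: g=0 (2/4), t=2 (2%4)
i=3: r=0+8=8, c=2*2+1=5

8,5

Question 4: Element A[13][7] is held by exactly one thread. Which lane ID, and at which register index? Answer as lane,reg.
23,3

r=13→G=5,rhi=1  c=7→T=3,p=1
L=5*4+3=23  i=1*2+1=3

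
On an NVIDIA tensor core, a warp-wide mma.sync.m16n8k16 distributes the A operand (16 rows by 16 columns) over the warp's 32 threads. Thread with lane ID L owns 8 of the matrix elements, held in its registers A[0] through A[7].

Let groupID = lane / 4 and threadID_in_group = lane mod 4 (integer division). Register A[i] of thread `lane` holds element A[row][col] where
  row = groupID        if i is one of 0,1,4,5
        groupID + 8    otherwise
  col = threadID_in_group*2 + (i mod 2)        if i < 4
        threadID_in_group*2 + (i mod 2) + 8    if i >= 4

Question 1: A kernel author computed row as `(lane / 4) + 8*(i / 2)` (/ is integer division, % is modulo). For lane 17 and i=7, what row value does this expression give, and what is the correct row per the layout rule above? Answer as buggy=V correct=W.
buggy=28 correct=12

`(lane / 4) + 8*(i / 2)`[17,7]=>28
lane 17=>17/4=4, 17 mod 4=1
i=7  r:4+8=>12  c:2·1+1+8=>11
row: 28 vs 12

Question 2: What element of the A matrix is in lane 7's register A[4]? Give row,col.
7: g=1,t=3
[4] (1+0,3*2+0+8) = (1,14)

1,14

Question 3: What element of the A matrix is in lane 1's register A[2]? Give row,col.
8,2

1: G=0,T=1
[2] (0+8,1*2+0+0) = (8,2)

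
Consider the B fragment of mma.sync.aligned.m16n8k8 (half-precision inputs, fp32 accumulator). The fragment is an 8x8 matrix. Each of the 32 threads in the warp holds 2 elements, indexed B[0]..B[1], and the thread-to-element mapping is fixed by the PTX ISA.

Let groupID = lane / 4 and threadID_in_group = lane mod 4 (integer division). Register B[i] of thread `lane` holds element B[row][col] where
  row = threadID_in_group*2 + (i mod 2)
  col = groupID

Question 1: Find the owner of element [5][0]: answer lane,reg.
2,1

c=0->g=0  r=5->t=2,b0=1
L=0*4+2=2  i=1=1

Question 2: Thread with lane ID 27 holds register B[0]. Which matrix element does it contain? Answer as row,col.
lane 27⇒27/4=6, 27 mod 4=3
i=0  r:2·3+0⇒6  c:6

6,6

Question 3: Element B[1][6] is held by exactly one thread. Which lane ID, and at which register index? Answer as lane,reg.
24,1

c: 6->gid=6  r: 1->tid=0,i&1=1
L=6*4+0=24  i=1=1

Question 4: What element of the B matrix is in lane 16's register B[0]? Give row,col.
0,4

16: g=4,t=0
[0] (0*2+0,4) = (0,4)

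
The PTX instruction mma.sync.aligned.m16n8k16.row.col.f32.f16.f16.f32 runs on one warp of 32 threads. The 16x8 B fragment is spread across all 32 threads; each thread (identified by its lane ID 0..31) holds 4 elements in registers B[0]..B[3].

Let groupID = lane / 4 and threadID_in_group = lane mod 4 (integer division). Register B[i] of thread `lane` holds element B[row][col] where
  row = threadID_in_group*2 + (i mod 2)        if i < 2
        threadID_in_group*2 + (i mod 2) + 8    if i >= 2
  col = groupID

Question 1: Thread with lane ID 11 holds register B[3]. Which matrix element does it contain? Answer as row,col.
15,2

lane 11⇒11/4=2, 11 mod 4=3
i=3  r:2·3+1+8⇒15  c:2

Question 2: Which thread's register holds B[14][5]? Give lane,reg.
23,2

c:5=>grp=5  r:14=>rB=1,tig=3,lo=0
L=5*4+3=23  i=1*2+0=2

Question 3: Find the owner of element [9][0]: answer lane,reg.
0,3

c=0→G=0  r=9→rhi=1,T=0,p=1
L=0*4+0=0  i=1*2+1=3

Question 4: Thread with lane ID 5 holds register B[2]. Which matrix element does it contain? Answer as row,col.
L=5->gid=5>>2=1, tid=5&3=1
[2]->row 1·2+0+8=10  col gid=1

10,1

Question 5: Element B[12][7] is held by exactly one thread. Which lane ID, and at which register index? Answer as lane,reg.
30,2

c=7->g=7  r=12->rb=1,t=2,b0=0
L=7*4+2=30  i=1*2+0=2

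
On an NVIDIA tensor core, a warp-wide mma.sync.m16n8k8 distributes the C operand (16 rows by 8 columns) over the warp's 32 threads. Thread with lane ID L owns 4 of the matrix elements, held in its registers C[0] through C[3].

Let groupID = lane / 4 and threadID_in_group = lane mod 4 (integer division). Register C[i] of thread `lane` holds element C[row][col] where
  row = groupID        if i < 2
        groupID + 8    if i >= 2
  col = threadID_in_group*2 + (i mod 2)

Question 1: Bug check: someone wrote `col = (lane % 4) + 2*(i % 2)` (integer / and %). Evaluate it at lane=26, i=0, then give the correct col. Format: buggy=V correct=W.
`(lane % 4) + 2*(i % 2)`[26,0]⇒2
lane 26: gr=6 (26/4), th=2 (26%4)
i=0: r=6+0=6, c=2*2+0=4
col: 2 vs 4

buggy=2 correct=4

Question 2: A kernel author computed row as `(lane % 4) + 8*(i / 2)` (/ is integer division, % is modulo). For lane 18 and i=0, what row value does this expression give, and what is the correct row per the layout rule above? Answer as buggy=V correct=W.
`(lane % 4) + 8*(i / 2)`[18,0]⇒2
lane 18⇒18/4=4, 18 mod 4=2
i=0  r:4+0⇒4  c:2·2+0⇒4
row: 2 vs 4

buggy=2 correct=4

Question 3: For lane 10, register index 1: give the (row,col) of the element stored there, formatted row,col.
lane 10: gr=2 (10/4), th=2 (10%4)
i=1: r=2+0=2, c=2*2+1=5

2,5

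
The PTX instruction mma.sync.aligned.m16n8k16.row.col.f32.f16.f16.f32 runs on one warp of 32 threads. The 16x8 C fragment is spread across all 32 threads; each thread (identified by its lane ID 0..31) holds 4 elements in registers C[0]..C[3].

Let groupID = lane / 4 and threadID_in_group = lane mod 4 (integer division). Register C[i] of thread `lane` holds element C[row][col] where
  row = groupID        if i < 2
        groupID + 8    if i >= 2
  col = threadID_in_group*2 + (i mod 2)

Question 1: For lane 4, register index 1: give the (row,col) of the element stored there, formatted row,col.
lane 4->4/4=1, 4 mod 4=0
i=1  r:1+0->1  c:2·0+1->1

1,1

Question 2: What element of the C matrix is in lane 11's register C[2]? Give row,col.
10,6

L=11->g=11>>2=2, t=11&3=3
[2]->row 2+8=10  col 3·2+0=6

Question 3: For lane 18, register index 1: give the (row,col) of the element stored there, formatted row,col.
lane 18: gid=4 (18/4), tid=2 (18%4)
i=1: r=4+0=4, c=2*2+1=5

4,5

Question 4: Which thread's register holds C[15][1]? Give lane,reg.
28,3

r=15⇒gr=7,Rb=1  c=1⇒th=0,odd=1
L=7*4+0=28  i=1*2+1=3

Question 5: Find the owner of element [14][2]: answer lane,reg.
r:14=>grp=6,rB=1  c:2=>tig=1,lo=0
L=6*4+1=25  i=1*2+0=2

25,2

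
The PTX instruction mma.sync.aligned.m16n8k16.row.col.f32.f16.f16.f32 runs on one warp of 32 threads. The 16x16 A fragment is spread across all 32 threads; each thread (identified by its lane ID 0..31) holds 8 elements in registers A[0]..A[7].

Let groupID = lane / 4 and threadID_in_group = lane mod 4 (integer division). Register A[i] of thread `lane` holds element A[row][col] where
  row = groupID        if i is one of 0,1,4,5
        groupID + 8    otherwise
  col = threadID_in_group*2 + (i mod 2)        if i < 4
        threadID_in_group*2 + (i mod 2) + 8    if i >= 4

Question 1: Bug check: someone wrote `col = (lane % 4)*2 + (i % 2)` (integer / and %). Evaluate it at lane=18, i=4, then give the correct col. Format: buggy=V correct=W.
buggy=4 correct=12

`(lane % 4)*2 + (i % 2)`[18,4]→4
lane 18: G=4 (18/4), T=2 (18%4)
i=4: r=4+0=4, c=2*2+0+8=12
col: 4 vs 12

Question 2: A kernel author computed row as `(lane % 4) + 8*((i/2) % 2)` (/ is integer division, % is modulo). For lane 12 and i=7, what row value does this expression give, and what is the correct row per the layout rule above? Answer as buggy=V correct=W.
`(lane % 4) + 8*((i/2) % 2)`[12,7]⇒8
12: gr=3,th=0
[7] (3+8,0*2+1+8) = (11,9)
row: 8 vs 11

buggy=8 correct=11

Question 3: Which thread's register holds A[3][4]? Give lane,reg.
r=3→G=3,rhi=0  c=4→chi=0,T=2,p=0
L=3*4+2=14  i=0*4+0*2+0=0

14,0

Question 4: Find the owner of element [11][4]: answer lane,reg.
14,2

r=11->g=3,rb=1  c=4->cb=0,t=2,b0=0
L=3*4+2=14  i=0*4+1*2+0=2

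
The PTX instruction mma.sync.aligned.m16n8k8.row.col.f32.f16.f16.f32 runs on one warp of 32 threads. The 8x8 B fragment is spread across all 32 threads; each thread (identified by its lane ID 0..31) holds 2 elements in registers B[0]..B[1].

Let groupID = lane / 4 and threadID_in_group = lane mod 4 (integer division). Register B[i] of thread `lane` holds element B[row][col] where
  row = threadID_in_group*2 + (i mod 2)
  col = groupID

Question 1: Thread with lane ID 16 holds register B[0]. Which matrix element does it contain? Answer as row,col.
0,4

16: gid=4,tid=0
[0] (0*2+0,4) = (0,4)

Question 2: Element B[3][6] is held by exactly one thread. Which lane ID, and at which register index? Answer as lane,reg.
c=6→G=6  r=3→T=1,p=1
L=6*4+1=25  i=1=1

25,1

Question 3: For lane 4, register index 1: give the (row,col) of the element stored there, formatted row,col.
1,1

L=4⇒gr=4>>2=1, th=4&3=0
[1]⇒row 0·2+1=1  col gr=1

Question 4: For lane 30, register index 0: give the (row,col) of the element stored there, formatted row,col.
30: gr=7,th=2
[0] (2*2+0,7) = (4,7)

4,7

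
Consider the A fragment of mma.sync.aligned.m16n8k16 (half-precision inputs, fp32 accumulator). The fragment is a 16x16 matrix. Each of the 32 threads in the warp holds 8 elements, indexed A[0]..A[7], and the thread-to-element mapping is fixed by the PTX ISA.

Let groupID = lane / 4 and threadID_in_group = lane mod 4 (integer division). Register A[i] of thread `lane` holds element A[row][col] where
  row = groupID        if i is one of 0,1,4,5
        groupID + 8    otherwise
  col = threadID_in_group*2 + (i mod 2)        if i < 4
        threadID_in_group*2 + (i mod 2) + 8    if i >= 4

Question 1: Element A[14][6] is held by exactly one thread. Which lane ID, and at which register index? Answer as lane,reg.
r=14→G=6,rhi=1  c=6→chi=0,T=3,p=0
L=6*4+3=27  i=0*4+1*2+0=2

27,2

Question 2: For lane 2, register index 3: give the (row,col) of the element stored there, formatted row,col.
8,5

2: gid=0,tid=2
[3] (0+8,2*2+1+0) = (8,5)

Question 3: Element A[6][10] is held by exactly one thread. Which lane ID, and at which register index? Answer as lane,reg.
r:6=>grp=6,rB=0  c:10=>cB=1,tig=1,lo=0
L=6*4+1=25  i=1*4+0*2+0=4

25,4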